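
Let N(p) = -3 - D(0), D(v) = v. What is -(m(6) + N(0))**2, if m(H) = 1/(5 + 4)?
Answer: -676/81 ≈ -8.3457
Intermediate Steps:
m(H) = 1/9
N(p) = -3 (N(p) = -3 - 1*0 = -3 + 0 = -3)
-(m(6) + N(0))**2 = -(1/9 - 3)**2 = -(-26/9)**2 = -1*676/81 = -676/81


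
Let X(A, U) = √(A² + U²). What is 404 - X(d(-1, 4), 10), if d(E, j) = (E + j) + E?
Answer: 404 - 2*√26 ≈ 393.80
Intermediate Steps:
d(E, j) = j + 2*E
404 - X(d(-1, 4), 10) = 404 - √((4 + 2*(-1))² + 10²) = 404 - √((4 - 2)² + 100) = 404 - √(2² + 100) = 404 - √(4 + 100) = 404 - √104 = 404 - 2*√26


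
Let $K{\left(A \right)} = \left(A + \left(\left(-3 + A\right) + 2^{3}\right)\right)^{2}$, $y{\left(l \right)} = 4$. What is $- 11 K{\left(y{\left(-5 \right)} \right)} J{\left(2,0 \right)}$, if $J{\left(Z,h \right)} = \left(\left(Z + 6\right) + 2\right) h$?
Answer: $0$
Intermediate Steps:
$J{\left(Z,h \right)} = h \left(8 + Z\right)$ ($J{\left(Z,h \right)} = \left(\left(6 + Z\right) + 2\right) h = \left(8 + Z\right) h = h \left(8 + Z\right)$)
$K{\left(A \right)} = \left(5 + 2 A\right)^{2}$ ($K{\left(A \right)} = \left(A + \left(\left(-3 + A\right) + 8\right)\right)^{2} = \left(A + \left(5 + A\right)\right)^{2} = \left(5 + 2 A\right)^{2}$)
$- 11 K{\left(y{\left(-5 \right)} \right)} J{\left(2,0 \right)} = - 11 \left(5 + 2 \cdot 4\right)^{2} \cdot 0 \left(8 + 2\right) = - 11 \left(5 + 8\right)^{2} \cdot 0 \cdot 10 = - 11 \cdot 13^{2} \cdot 0 = \left(-11\right) 169 \cdot 0 = \left(-1859\right) 0 = 0$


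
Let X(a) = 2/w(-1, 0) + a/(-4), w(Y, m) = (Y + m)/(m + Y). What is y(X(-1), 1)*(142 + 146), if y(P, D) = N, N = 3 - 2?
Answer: 288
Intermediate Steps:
w(Y, m) = 1 (w(Y, m) = (Y + m)/(Y + m) = 1)
X(a) = 2 - a/4 (X(a) = 2/1 + a/(-4) = 2*1 + a*(-¼) = 2 - a/4)
N = 1
y(P, D) = 1
y(X(-1), 1)*(142 + 146) = 1*(142 + 146) = 1*288 = 288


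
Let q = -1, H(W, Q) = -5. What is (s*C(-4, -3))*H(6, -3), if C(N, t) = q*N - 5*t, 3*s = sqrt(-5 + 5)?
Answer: 0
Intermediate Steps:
s = 0 (s = sqrt(-5 + 5)/3 = sqrt(0)/3 = (1/3)*0 = 0)
C(N, t) = -N - 5*t
(s*C(-4, -3))*H(6, -3) = (0*(-1*(-4) - 5*(-3)))*(-5) = (0*(4 + 15))*(-5) = (0*19)*(-5) = 0*(-5) = 0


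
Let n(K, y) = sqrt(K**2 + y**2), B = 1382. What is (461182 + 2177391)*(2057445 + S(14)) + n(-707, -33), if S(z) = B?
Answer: 5432365333871 + 41*sqrt(298) ≈ 5.4324e+12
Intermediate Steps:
S(z) = 1382
(461182 + 2177391)*(2057445 + S(14)) + n(-707, -33) = (461182 + 2177391)*(2057445 + 1382) + sqrt((-707)**2 + (-33)**2) = 2638573*2058827 + sqrt(499849 + 1089) = 5432365333871 + sqrt(500938) = 5432365333871 + 41*sqrt(298)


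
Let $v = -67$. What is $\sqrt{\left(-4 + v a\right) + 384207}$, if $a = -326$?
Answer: $17 \sqrt{1405} \approx 637.22$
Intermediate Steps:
$\sqrt{\left(-4 + v a\right) + 384207} = \sqrt{\left(-4 - -21842\right) + 384207} = \sqrt{\left(-4 + 21842\right) + 384207} = \sqrt{21838 + 384207} = \sqrt{406045} = 17 \sqrt{1405}$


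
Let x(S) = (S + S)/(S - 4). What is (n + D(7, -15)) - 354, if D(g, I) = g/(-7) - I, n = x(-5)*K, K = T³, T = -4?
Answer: -3700/9 ≈ -411.11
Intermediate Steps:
K = -64 (K = (-4)³ = -64)
x(S) = 2*S/(-4 + S) (x(S) = (2*S)/(-4 + S) = 2*S/(-4 + S))
n = -640/9 (n = (2*(-5)/(-4 - 5))*(-64) = (2*(-5)/(-9))*(-64) = (2*(-5)*(-⅑))*(-64) = (10/9)*(-64) = -640/9 ≈ -71.111)
D(g, I) = -I - g/7 (D(g, I) = g*(-⅐) - I = -g/7 - I = -I - g/7)
(n + D(7, -15)) - 354 = (-640/9 + (-1*(-15) - ⅐*7)) - 354 = (-640/9 + (15 - 1)) - 354 = (-640/9 + 14) - 354 = -514/9 - 354 = -3700/9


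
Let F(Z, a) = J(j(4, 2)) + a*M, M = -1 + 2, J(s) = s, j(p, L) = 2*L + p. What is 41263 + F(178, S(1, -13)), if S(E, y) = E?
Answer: 41272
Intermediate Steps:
j(p, L) = p + 2*L
M = 1
F(Z, a) = 8 + a (F(Z, a) = (4 + 2*2) + a*1 = (4 + 4) + a = 8 + a)
41263 + F(178, S(1, -13)) = 41263 + (8 + 1) = 41263 + 9 = 41272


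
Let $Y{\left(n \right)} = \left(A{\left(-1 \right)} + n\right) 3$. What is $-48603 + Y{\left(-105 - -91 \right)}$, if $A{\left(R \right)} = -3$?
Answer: $-48654$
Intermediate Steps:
$Y{\left(n \right)} = -9 + 3 n$ ($Y{\left(n \right)} = \left(-3 + n\right) 3 = -9 + 3 n$)
$-48603 + Y{\left(-105 - -91 \right)} = -48603 + \left(-9 + 3 \left(-105 - -91\right)\right) = -48603 + \left(-9 + 3 \left(-105 + 91\right)\right) = -48603 + \left(-9 + 3 \left(-14\right)\right) = -48603 - 51 = -48654$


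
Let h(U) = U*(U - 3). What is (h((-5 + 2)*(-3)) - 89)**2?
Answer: 1225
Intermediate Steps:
h(U) = U*(-3 + U)
(h((-5 + 2)*(-3)) - 89)**2 = (((-5 + 2)*(-3))*(-3 + (-5 + 2)*(-3)) - 89)**2 = ((-3*(-3))*(-3 - 3*(-3)) - 89)**2 = (9*(-3 + 9) - 89)**2 = (9*6 - 89)**2 = (54 - 89)**2 = (-35)**2 = 1225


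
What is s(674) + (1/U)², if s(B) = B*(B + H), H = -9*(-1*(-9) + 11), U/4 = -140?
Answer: 104415001601/313600 ≈ 3.3296e+5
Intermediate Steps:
U = -560 (U = 4*(-140) = -560)
H = -180 (H = -9*(9 + 11) = -9*20 = -180)
s(B) = B*(-180 + B) (s(B) = B*(B - 180) = B*(-180 + B))
s(674) + (1/U)² = 674*(-180 + 674) + (1/(-560))² = 674*494 + (-1/560)² = 332956 + 1/313600 = 104415001601/313600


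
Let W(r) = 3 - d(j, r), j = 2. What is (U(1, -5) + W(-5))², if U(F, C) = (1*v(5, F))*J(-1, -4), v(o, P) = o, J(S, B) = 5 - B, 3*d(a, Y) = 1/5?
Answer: 516961/225 ≈ 2297.6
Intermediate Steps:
d(a, Y) = 1/15 (d(a, Y) = (⅓)/5 = (⅓)*(⅕) = 1/15)
U(F, C) = 45 (U(F, C) = (1*5)*(5 - 1*(-4)) = 5*(5 + 4) = 5*9 = 45)
W(r) = 44/15 (W(r) = 3 - 1*1/15 = 3 - 1/15 = 44/15)
(U(1, -5) + W(-5))² = (45 + 44/15)² = (719/15)² = 516961/225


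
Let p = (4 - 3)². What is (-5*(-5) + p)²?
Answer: 676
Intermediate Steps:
p = 1 (p = 1² = 1)
(-5*(-5) + p)² = (-5*(-5) + 1)² = (25 + 1)² = 26² = 676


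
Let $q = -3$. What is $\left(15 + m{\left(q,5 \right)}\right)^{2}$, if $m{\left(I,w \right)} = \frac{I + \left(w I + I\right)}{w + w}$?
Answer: $\frac{16641}{100} \approx 166.41$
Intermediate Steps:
$m{\left(I,w \right)} = \frac{2 I + I w}{2 w}$ ($m{\left(I,w \right)} = \frac{I + \left(I w + I\right)}{2 w} = \left(I + \left(I + I w\right)\right) \frac{1}{2 w} = \left(2 I + I w\right) \frac{1}{2 w} = \frac{2 I + I w}{2 w}$)
$\left(15 + m{\left(q,5 \right)}\right)^{2} = \left(15 - \left(\frac{3}{2} + \frac{3}{5}\right)\right)^{2} = \left(15 - \frac{21}{10}\right)^{2} = \left(\frac{129}{10}\right)^{2} = \frac{16641}{100}$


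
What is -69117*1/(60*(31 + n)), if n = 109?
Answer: -23039/2800 ≈ -8.2282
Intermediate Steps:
-69117*1/(60*(31 + n)) = -69117*1/(60*(31 + 109)) = -69117/(140*60) = -69117/8400 = -69117*1/8400 = -23039/2800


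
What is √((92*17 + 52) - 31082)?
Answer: 3*I*√3274 ≈ 171.66*I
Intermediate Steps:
√((92*17 + 52) - 31082) = √((1564 + 52) - 31082) = √(1616 - 31082) = √(-29466) = 3*I*√3274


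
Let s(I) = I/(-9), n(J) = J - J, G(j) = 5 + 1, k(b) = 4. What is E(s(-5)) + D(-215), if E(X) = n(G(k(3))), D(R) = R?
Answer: -215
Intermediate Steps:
G(j) = 6
n(J) = 0
s(I) = -I/9 (s(I) = I*(-⅑) = -I/9)
E(X) = 0
E(s(-5)) + D(-215) = 0 - 215 = -215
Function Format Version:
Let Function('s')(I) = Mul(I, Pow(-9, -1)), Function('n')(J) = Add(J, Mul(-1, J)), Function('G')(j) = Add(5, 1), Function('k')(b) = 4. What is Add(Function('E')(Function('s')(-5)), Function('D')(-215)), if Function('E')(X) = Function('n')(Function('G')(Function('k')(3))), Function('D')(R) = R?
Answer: -215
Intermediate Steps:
Function('G')(j) = 6
Function('n')(J) = 0
Function('s')(I) = Mul(Rational(-1, 9), I) (Function('s')(I) = Mul(I, Rational(-1, 9)) = Mul(Rational(-1, 9), I))
Function('E')(X) = 0
Add(Function('E')(Function('s')(-5)), Function('D')(-215)) = Add(0, -215) = -215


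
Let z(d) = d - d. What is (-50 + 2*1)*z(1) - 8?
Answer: -8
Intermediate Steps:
z(d) = 0
(-50 + 2*1)*z(1) - 8 = (-50 + 2*1)*0 - 8 = (-50 + 2)*0 - 8 = -48*0 - 8 = 0 - 8 = -8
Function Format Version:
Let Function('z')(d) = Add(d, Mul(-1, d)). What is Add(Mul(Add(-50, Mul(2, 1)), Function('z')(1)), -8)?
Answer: -8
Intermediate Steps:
Function('z')(d) = 0
Add(Mul(Add(-50, Mul(2, 1)), Function('z')(1)), -8) = Add(Mul(Add(-50, Mul(2, 1)), 0), -8) = Add(Mul(Add(-50, 2), 0), -8) = Add(Mul(-48, 0), -8) = Add(0, -8) = -8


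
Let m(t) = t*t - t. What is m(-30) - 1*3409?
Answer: -2479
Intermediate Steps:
m(t) = t**2 - t
m(-30) - 1*3409 = -30*(-1 - 30) - 1*3409 = -30*(-31) - 3409 = 930 - 3409 = -2479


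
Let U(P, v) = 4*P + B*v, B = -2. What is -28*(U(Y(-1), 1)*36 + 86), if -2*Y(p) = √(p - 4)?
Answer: -392 + 2016*I*√5 ≈ -392.0 + 4507.9*I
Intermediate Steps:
Y(p) = -√(-4 + p)/2 (Y(p) = -√(p - 4)/2 = -√(-4 + p)/2)
U(P, v) = -2*v + 4*P (U(P, v) = 4*P - 2*v = -2*v + 4*P)
-28*(U(Y(-1), 1)*36 + 86) = -28*((-2*1 + 4*(-√(-4 - 1)/2))*36 + 86) = -28*((-2 + 4*(-I*√5/2))*36 + 86) = -28*((-2 - 2*I*√5)*36 + 86) = -28*((-72 - 72*I*√5) + 86) = -28*(14 - 72*I*√5) = -392 + 2016*I*√5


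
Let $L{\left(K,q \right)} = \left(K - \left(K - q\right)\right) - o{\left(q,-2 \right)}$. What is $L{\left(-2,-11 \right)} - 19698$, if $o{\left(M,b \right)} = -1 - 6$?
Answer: $-19702$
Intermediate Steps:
$o{\left(M,b \right)} = -7$ ($o{\left(M,b \right)} = -1 - 6 = -7$)
$L{\left(K,q \right)} = 7 + q$ ($L{\left(K,q \right)} = \left(K - \left(K - q\right)\right) - -7 = q + 7 = 7 + q$)
$L{\left(-2,-11 \right)} - 19698 = \left(7 - 11\right) - 19698 = -4 - 19698 = -19702$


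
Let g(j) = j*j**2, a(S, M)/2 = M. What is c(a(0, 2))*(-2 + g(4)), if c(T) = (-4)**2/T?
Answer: 248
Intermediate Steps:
a(S, M) = 2*M
g(j) = j**3
c(T) = 16/T
c(a(0, 2))*(-2 + g(4)) = (16/((2*2)))*(-2 + 4**3) = (16/4)*(-2 + 64) = (16*(1/4))*62 = 4*62 = 248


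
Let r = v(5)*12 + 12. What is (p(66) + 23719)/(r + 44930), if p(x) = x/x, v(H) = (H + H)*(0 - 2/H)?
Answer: 11860/22447 ≈ 0.52836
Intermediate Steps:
v(H) = -4 (v(H) = (2*H)*(-2/H) = -4)
p(x) = 1
r = -36 (r = -4*12 + 12 = -48 + 12 = -36)
(p(66) + 23719)/(r + 44930) = (1 + 23719)/(-36 + 44930) = 23720/44894 = 23720*(1/44894) = 11860/22447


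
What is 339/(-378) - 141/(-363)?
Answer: -7751/15246 ≈ -0.50840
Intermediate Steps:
339/(-378) - 141/(-363) = 339*(-1/378) - 141*(-1/363) = -113/126 + 47/121 = -7751/15246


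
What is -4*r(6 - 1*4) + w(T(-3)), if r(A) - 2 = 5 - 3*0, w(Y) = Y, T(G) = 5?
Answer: -23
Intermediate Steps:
r(A) = 7 (r(A) = 2 + (5 - 3*0) = 2 + (5 + 0) = 2 + 5 = 7)
-4*r(6 - 1*4) + w(T(-3)) = -4*7 + 5 = -28 + 5 = -23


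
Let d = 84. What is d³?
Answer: 592704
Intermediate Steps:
d³ = 84³ = 592704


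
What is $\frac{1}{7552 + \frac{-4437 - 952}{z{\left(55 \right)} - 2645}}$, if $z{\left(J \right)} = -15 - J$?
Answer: $\frac{2715}{20509069} \approx 0.00013238$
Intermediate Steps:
$\frac{1}{7552 + \frac{-4437 - 952}{z{\left(55 \right)} - 2645}} = \frac{1}{7552 + \frac{-4437 - 952}{\left(-15 - 55\right) - 2645}} = \frac{1}{7552 - \frac{5389}{\left(-15 - 55\right) - 2645}} = \frac{1}{7552 - \frac{5389}{-70 - 2645}} = \frac{1}{7552 - \frac{5389}{-2715}} = \frac{1}{7552 - - \frac{5389}{2715}} = \frac{1}{7552 + \frac{5389}{2715}} = \frac{1}{\frac{20509069}{2715}} = \frac{2715}{20509069}$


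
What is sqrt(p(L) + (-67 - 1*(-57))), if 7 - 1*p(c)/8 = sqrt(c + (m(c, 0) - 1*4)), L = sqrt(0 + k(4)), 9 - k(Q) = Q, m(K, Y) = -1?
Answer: sqrt(46 - 8*I*sqrt(5 - sqrt(5))) ≈ 6.8514 - 0.9706*I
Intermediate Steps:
k(Q) = 9 - Q
L = sqrt(5) (L = sqrt(0 + (9 - 1*4)) = sqrt(0 + (9 - 4)) = sqrt(0 + 5) = sqrt(5) ≈ 2.2361)
p(c) = 56 - 8*sqrt(-5 + c) (p(c) = 56 - 8*sqrt(c + (-1 - 1*4)) = 56 - 8*sqrt(c + (-1 - 4)) = 56 - 8*sqrt(c - 5) = 56 - 8*sqrt(-5 + c))
sqrt(p(L) + (-67 - 1*(-57))) = sqrt((56 - 8*sqrt(-5 + sqrt(5))) + (-67 - 1*(-57))) = sqrt((56 - 8*sqrt(-5 + sqrt(5))) + (-67 + 57)) = sqrt((56 - 8*sqrt(-5 + sqrt(5))) - 10) = sqrt(46 - 8*sqrt(-5 + sqrt(5)))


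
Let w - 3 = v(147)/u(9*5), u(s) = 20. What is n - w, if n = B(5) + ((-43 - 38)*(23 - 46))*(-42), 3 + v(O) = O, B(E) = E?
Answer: -391256/5 ≈ -78251.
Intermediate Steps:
v(O) = -3 + O
n = -78241 (n = 5 + ((-43 - 38)*(23 - 46))*(-42) = 5 - 81*(-23)*(-42) = 5 + 1863*(-42) = 5 - 78246 = -78241)
w = 51/5 (w = 3 + (-3 + 147)/20 = 3 + 144*(1/20) = 3 + 36/5 = 51/5 ≈ 10.200)
n - w = -78241 - 1*51/5 = -78241 - 51/5 = -391256/5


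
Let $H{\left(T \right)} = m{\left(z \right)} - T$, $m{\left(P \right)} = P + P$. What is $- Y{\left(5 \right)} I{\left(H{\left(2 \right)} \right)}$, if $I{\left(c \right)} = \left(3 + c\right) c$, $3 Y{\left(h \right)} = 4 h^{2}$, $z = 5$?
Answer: $- \frac{8800}{3} \approx -2933.3$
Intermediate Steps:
$Y{\left(h \right)} = \frac{4 h^{2}}{3}$
$m{\left(P \right)} = 2 P$
$H{\left(T \right)} = 10 - T$ ($H{\left(T \right)} = 2 \cdot 5 - T = 10 - T$)
$I{\left(c \right)} = c \left(3 + c\right)$
$- Y{\left(5 \right)} I{\left(H{\left(2 \right)} \right)} = - \frac{4 \cdot 5^{2}}{3} \left(10 - 2\right) \left(3 + \left(10 - 2\right)\right) = - \frac{4}{3} \cdot 25 \left(10 - 2\right) \left(3 + \left(10 - 2\right)\right) = - \frac{100 \cdot 8 \left(3 + 8\right)}{3} = - \frac{100 \cdot 8 \cdot 11}{3} = - \frac{100 \cdot 88}{3} = \left(-1\right) \frac{8800}{3} = - \frac{8800}{3}$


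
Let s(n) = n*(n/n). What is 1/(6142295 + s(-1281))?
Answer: 1/6141014 ≈ 1.6284e-7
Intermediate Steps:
s(n) = n (s(n) = n*1 = n)
1/(6142295 + s(-1281)) = 1/(6142295 - 1281) = 1/6141014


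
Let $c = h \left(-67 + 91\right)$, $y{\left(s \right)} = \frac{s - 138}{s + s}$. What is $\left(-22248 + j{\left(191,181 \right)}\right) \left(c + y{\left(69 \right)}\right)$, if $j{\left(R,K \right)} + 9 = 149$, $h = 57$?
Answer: $-30232690$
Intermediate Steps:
$y{\left(s \right)} = \frac{-138 + s}{2 s}$
$c = 1368$ ($c = 57 \left(-67 + 91\right) = 57 \cdot 24 = 1368$)
$j{\left(R,K \right)} = 140$ ($j{\left(R,K \right)} = -9 + 149 = 140$)
$\left(-22248 + j{\left(191,181 \right)}\right) \left(c + y{\left(69 \right)}\right) = \left(-22248 + 140\right) \left(1368 + \frac{-138 + 69}{2 \cdot 69}\right) = - 22108 \left(1368 + \frac{1}{2} \cdot \frac{1}{69} \left(-69\right)\right) = - 22108 \left(1368 - \frac{1}{2}\right) = \left(-22108\right) \frac{2735}{2} = -30232690$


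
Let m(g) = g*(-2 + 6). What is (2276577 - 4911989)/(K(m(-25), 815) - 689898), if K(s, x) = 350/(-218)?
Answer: 287259908/75199057 ≈ 3.8200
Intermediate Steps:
m(g) = 4*g (m(g) = g*4 = 4*g)
K(s, x) = -175/109 (K(s, x) = 350*(-1/218) = -175/109)
(2276577 - 4911989)/(K(m(-25), 815) - 689898) = (2276577 - 4911989)/(-175/109 - 689898) = -2635412/(-75199057/109) = -2635412*(-109/75199057) = 287259908/75199057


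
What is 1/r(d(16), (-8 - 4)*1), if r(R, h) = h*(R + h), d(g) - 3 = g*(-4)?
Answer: 1/876 ≈ 0.0011416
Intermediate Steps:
d(g) = 3 - 4*g (d(g) = 3 + g*(-4) = 3 - 4*g)
1/r(d(16), (-8 - 4)*1) = 1/(((-8 - 4)*1)*((3 - 4*16) + (-8 - 4)*1)) = 1/((-12*1)*((3 - 64) - 12*1)) = 1/(-12*(-61 - 12)) = 1/(-12*(-73)) = 1/876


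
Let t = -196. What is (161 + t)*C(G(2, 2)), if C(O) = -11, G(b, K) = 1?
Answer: 385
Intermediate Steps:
(161 + t)*C(G(2, 2)) = (161 - 196)*(-11) = -35*(-11) = 385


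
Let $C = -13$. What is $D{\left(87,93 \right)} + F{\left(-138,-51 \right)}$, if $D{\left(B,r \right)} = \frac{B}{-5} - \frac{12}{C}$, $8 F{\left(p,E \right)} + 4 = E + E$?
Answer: $- \frac{7729}{260} \approx -29.727$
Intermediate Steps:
$F{\left(p,E \right)} = - \frac{1}{2} + \frac{E}{4}$ ($F{\left(p,E \right)} = - \frac{1}{2} + \frac{E + E}{8} = - \frac{1}{2} + \frac{2 E}{8} = - \frac{1}{2} + \frac{E}{4}$)
$D{\left(B,r \right)} = \frac{12}{13} - \frac{B}{5}$ ($D{\left(B,r \right)} = \frac{B}{-5} - \frac{12}{-13} = B \left(- \frac{1}{5}\right) - - \frac{12}{13} = - \frac{B}{5} + \frac{12}{13} = \frac{12}{13} - \frac{B}{5}$)
$D{\left(87,93 \right)} + F{\left(-138,-51 \right)} = \left(\frac{12}{13} - \frac{87}{5}\right) + \left(- \frac{1}{2} + \frac{1}{4} \left(-51\right)\right) = \left(\frac{12}{13} - \frac{87}{5}\right) - \frac{53}{4} = - \frac{1071}{65} - \frac{53}{4} = - \frac{7729}{260}$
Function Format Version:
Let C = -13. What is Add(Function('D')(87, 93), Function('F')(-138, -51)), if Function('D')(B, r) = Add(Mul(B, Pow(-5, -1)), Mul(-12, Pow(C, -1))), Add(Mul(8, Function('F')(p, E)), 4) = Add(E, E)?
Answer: Rational(-7729, 260) ≈ -29.727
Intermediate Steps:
Function('F')(p, E) = Add(Rational(-1, 2), Mul(Rational(1, 4), E)) (Function('F')(p, E) = Add(Rational(-1, 2), Mul(Rational(1, 8), Add(E, E))) = Add(Rational(-1, 2), Mul(Rational(1, 8), Mul(2, E))) = Add(Rational(-1, 2), Mul(Rational(1, 4), E)))
Function('D')(B, r) = Add(Rational(12, 13), Mul(Rational(-1, 5), B)) (Function('D')(B, r) = Add(Mul(B, Pow(-5, -1)), Mul(-12, Pow(-13, -1))) = Add(Mul(B, Rational(-1, 5)), Mul(-12, Rational(-1, 13))) = Add(Mul(Rational(-1, 5), B), Rational(12, 13)) = Add(Rational(12, 13), Mul(Rational(-1, 5), B)))
Add(Function('D')(87, 93), Function('F')(-138, -51)) = Add(Add(Rational(12, 13), Mul(Rational(-1, 5), 87)), Add(Rational(-1, 2), Mul(Rational(1, 4), -51))) = Add(Add(Rational(12, 13), Rational(-87, 5)), Add(Rational(-1, 2), Rational(-51, 4))) = Add(Rational(-1071, 65), Rational(-53, 4)) = Rational(-7729, 260)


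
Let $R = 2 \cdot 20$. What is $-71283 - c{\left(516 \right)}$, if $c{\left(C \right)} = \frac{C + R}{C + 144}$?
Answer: $- \frac{11761834}{165} \approx -71284.0$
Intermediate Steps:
$R = 40$
$c{\left(C \right)} = \frac{40 + C}{144 + C}$ ($c{\left(C \right)} = \frac{C + 40}{C + 144} = \frac{40 + C}{144 + C}$)
$-71283 - c{\left(516 \right)} = -71283 - \frac{40 + 516}{144 + 516} = -71283 - \frac{1}{660} \cdot 556 = -71283 - \frac{139}{165} = - \frac{11761834}{165}$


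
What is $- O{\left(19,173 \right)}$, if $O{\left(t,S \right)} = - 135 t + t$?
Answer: $2546$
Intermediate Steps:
$O{\left(t,S \right)} = - 134 t$
$- O{\left(19,173 \right)} = - \left(-134\right) 19 = \left(-1\right) \left(-2546\right) = 2546$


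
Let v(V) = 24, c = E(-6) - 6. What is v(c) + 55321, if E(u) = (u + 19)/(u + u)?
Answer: 55345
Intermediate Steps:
E(u) = (19 + u)/(2*u) (E(u) = (19 + u)/((2*u)) = (19 + u)*(1/(2*u)) = (19 + u)/(2*u))
c = -85/12 (c = (1/2)*(19 - 6)/(-6) - 6 = (1/2)*(-1/6)*13 - 6 = -13/12 - 6 = -85/12 ≈ -7.0833)
v(c) + 55321 = 24 + 55321 = 55345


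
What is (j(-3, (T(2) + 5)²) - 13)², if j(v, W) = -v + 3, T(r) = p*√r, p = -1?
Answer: 49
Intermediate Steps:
T(r) = -√r
j(v, W) = 3 - v
(j(-3, (T(2) + 5)²) - 13)² = ((3 - 1*(-3)) - 13)² = ((3 + 3) - 13)² = (6 - 13)² = (-7)² = 49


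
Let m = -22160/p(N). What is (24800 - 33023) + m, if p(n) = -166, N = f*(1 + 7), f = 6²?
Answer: -671429/83 ≈ -8089.5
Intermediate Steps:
f = 36
N = 288 (N = 36*(1 + 7) = 36*8 = 288)
m = 11080/83 (m = -22160/(-166) = -22160*(-1/166) = 11080/83 ≈ 133.49)
(24800 - 33023) + m = (24800 - 33023) + 11080/83 = -8223 + 11080/83 = -671429/83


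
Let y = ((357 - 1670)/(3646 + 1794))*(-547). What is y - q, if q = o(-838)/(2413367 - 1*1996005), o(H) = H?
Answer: 149879269051/1135224640 ≈ 132.03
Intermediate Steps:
q = -419/208681 (q = -838/(2413367 - 1*1996005) = -838/(2413367 - 1996005) = -838/417362 = -838*1/417362 = -419/208681 ≈ -0.0020078)
y = 718211/5440 (y = -1313/5440*(-547) = 718211/5440 ≈ 132.02)
y - q = 718211/5440 - 1*(-419/208681) = 718211/5440 + 419/208681 = 149879269051/1135224640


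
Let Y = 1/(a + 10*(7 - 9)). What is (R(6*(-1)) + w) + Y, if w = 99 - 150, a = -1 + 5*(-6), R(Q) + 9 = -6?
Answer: -3367/51 ≈ -66.020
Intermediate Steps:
R(Q) = -15 (R(Q) = -9 - 6 = -15)
a = -31 (a = -1 - 30 = -31)
w = -51
Y = -1/51 (Y = 1/(-31 + 10*(7 - 9)) = 1/(-31 + 10*(-2)) = 1/(-31 - 20) = 1/(-51) = -1/51 ≈ -0.019608)
(R(6*(-1)) + w) + Y = (-15 - 51) - 1/51 = -66 - 1/51 = -3367/51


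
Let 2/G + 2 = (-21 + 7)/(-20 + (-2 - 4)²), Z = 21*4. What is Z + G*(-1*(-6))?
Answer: 1836/23 ≈ 79.826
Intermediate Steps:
Z = 84
G = -16/23 (G = 2/(-2 + (-21 + 7)/(-20 + (-2 - 4)²)) = 2/(-2 - 14/(-20 + (-6)²)) = 2/(-2 - 14/(-20 + 36)) = 2/(-2 - 14/16) = 2/(-2 - 14*1/16) = 2/(-2 - 7/8) = 2/(-23/8) = 2*(-8/23) = -16/23 ≈ -0.69565)
Z + G*(-1*(-6)) = 84 - (-16)*(-6)/23 = 84 - 16/23*6 = 84 - 96/23 = 1836/23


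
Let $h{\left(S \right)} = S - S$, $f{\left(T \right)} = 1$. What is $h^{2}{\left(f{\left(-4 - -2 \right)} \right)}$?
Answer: $0$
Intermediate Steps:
$h{\left(S \right)} = 0$
$h^{2}{\left(f{\left(-4 - -2 \right)} \right)} = 0^{2} = 0$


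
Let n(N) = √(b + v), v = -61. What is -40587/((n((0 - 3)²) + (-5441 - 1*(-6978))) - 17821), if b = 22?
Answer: 220306236/88389565 + 13529*I*√39/88389565 ≈ 2.4924 + 0.00095587*I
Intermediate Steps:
n(N) = I*√39 (n(N) = √(22 - 61) = √(-39) = I*√39)
-40587/((n((0 - 3)²) + (-5441 - 1*(-6978))) - 17821) = -40587/((I*√39 + (-5441 - 1*(-6978))) - 17821) = -40587/((I*√39 + (-5441 + 6978)) - 17821) = -40587/((I*√39 + 1537) - 17821) = -40587/((1537 + I*√39) - 17821) = -40587/(-16284 + I*√39)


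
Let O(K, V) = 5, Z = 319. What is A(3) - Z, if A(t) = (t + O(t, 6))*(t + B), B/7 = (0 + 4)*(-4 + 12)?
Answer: 1497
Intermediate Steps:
B = 224 (B = 7*((0 + 4)*(-4 + 12)) = 7*(4*8) = 7*32 = 224)
A(t) = (5 + t)*(224 + t) (A(t) = (t + 5)*(t + 224) = (5 + t)*(224 + t))
A(3) - Z = (1120 + 3² + 229*3) - 1*319 = (1120 + 9 + 687) - 319 = 1816 - 319 = 1497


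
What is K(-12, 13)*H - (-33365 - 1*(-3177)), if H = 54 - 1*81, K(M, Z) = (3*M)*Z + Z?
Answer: 42473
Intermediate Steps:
K(M, Z) = Z + 3*M*Z (K(M, Z) = 3*M*Z + Z = Z + 3*M*Z)
H = -27 (H = 54 - 81 = -27)
K(-12, 13)*H - (-33365 - 1*(-3177)) = (13*(1 + 3*(-12)))*(-27) - (-33365 - 1*(-3177)) = (13*(1 - 36))*(-27) - (-33365 + 3177) = (13*(-35))*(-27) - 1*(-30188) = -455*(-27) + 30188 = 12285 + 30188 = 42473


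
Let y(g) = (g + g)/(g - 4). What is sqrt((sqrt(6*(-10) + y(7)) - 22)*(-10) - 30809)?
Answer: sqrt(-275301 - 30*I*sqrt(498))/3 ≈ 0.21266 - 174.9*I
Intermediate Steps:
y(g) = 2*g/(-4 + g) (y(g) = (2*g)/(-4 + g) = 2*g/(-4 + g))
sqrt((sqrt(6*(-10) + y(7)) - 22)*(-10) - 30809) = sqrt((sqrt(6*(-10) + 2*7/(-4 + 7)) - 22)*(-10) - 30809) = sqrt((sqrt(-60 + 2*7/3) - 22)*(-10) - 30809) = sqrt((sqrt(-60 + 2*7*(1/3)) - 22)*(-10) - 30809) = sqrt((sqrt(-60 + 14/3) - 22)*(-10) - 30809) = sqrt((sqrt(-166/3) - 22)*(-10) - 30809) = sqrt((I*sqrt(498)/3 - 22)*(-10) - 30809) = sqrt((-22 + I*sqrt(498)/3)*(-10) - 30809) = sqrt((220 - 10*I*sqrt(498)/3) - 30809) = sqrt(-30589 - 10*I*sqrt(498)/3)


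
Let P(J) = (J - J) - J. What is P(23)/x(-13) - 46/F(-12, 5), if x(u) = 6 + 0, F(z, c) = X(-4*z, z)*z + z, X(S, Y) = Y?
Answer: -46/11 ≈ -4.1818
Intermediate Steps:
F(z, c) = z + z² (F(z, c) = z*z + z = z² + z = z + z²)
x(u) = 6
P(J) = -J (P(J) = 0 - J = -J)
P(23)/x(-13) - 46/F(-12, 5) = -1*23/6 - 46*(-1/(12*(1 - 12))) = -23*⅙ - 46/((-12*(-11))) = -23/6 - 46/132 = -23/6 - 46*1/132 = -23/6 - 23/66 = -46/11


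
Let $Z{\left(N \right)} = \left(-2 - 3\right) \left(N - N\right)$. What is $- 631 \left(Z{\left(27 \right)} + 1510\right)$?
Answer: $-952810$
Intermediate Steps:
$Z{\left(N \right)} = 0$ ($Z{\left(N \right)} = \left(-5\right) 0 = 0$)
$- 631 \left(Z{\left(27 \right)} + 1510\right) = - 631 \left(0 + 1510\right) = \left(-631\right) 1510 = -952810$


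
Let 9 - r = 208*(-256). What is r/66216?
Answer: 53257/66216 ≈ 0.80429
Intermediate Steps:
r = 53257 (r = 9 - 208*(-256) = 9 - 1*(-53248) = 9 + 53248 = 53257)
r/66216 = 53257/66216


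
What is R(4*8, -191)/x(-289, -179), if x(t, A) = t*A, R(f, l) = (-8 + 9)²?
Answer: 1/51731 ≈ 1.9331e-5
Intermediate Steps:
R(f, l) = 1 (R(f, l) = 1² = 1)
x(t, A) = A*t
R(4*8, -191)/x(-289, -179) = 1/(-179*(-289)) = 1/51731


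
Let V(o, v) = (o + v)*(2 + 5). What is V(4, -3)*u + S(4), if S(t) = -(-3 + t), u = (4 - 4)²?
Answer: -1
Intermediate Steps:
V(o, v) = 7*o + 7*v (V(o, v) = (o + v)*7 = 7*o + 7*v)
u = 0 (u = 0² = 0)
S(t) = 3 - t
V(4, -3)*u + S(4) = (7*4 + 7*(-3))*0 + (3 - 1*4) = (28 - 21)*0 + (3 - 4) = 7*0 - 1 = 0 - 1 = -1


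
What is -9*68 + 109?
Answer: -503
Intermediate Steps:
-9*68 + 109 = -612 + 109 = -503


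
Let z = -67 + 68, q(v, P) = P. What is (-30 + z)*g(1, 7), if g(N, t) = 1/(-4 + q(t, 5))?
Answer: -29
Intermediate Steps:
g(N, t) = 1 (g(N, t) = 1/(-4 + 5) = 1/1 = 1)
z = 1
(-30 + z)*g(1, 7) = (-30 + 1)*1 = -29*1 = -29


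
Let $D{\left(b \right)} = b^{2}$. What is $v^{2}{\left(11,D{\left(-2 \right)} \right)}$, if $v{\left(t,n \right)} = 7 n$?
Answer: $784$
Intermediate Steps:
$v^{2}{\left(11,D{\left(-2 \right)} \right)} = \left(7 \left(-2\right)^{2}\right)^{2} = \left(7 \cdot 4\right)^{2} = 28^{2} = 784$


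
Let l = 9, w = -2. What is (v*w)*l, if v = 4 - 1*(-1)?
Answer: -90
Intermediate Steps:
v = 5 (v = 4 + 1 = 5)
(v*w)*l = (5*(-2))*9 = -10*9 = -90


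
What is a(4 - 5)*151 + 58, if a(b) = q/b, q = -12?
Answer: 1870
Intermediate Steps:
a(b) = -12/b
a(4 - 5)*151 + 58 = -12/(4 - 5)*151 + 58 = -12/(-1)*151 + 58 = -12*(-1)*151 + 58 = 12*151 + 58 = 1812 + 58 = 1870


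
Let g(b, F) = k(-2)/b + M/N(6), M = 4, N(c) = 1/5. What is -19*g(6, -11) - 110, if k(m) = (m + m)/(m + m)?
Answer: -2959/6 ≈ -493.17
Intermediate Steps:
N(c) = 1/5
k(m) = 1 (k(m) = (2*m)/((2*m)) = (2*m)*(1/(2*m)) = 1)
g(b, F) = 20 + 1/b (g(b, F) = 1/b + 4/(1/5) = 1/b + 4*5 = 1/b + 20 = 20 + 1/b)
-19*g(6, -11) - 110 = -19*(20 + 1/6) - 110 = -19*121/6 - 110 = -2299/6 - 110 = -2959/6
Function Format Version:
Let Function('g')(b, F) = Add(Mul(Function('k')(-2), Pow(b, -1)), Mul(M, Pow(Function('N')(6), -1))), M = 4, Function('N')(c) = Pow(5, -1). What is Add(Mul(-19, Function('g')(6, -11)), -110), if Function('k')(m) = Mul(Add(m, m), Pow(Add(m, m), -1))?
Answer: Rational(-2959, 6) ≈ -493.17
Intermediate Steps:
Function('N')(c) = Rational(1, 5)
Function('k')(m) = 1 (Function('k')(m) = Mul(Mul(2, m), Pow(Mul(2, m), -1)) = Mul(Mul(2, m), Mul(Rational(1, 2), Pow(m, -1))) = 1)
Function('g')(b, F) = Add(20, Pow(b, -1)) (Function('g')(b, F) = Add(Mul(1, Pow(b, -1)), Mul(4, Pow(Rational(1, 5), -1))) = Add(Pow(b, -1), Mul(4, 5)) = Add(Pow(b, -1), 20) = Add(20, Pow(b, -1)))
Add(Mul(-19, Function('g')(6, -11)), -110) = Add(Mul(-19, Add(20, Pow(6, -1))), -110) = Add(Mul(-19, Add(20, Rational(1, 6))), -110) = Add(Mul(-19, Rational(121, 6)), -110) = Add(Rational(-2299, 6), -110) = Rational(-2959, 6)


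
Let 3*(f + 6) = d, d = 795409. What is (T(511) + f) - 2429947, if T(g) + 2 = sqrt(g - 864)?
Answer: -6494456/3 + I*sqrt(353) ≈ -2.1648e+6 + 18.788*I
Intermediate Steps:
f = 795391/3 (f = -6 + (1/3)*795409 = -6 + 795409/3 = 795391/3 ≈ 2.6513e+5)
T(g) = -2 + sqrt(-864 + g) (T(g) = -2 + sqrt(g - 864) = -2 + sqrt(-864 + g))
(T(511) + f) - 2429947 = ((-2 + sqrt(-864 + 511)) + 795391/3) - 2429947 = ((-2 + sqrt(-353)) + 795391/3) - 2429947 = ((-2 + I*sqrt(353)) + 795391/3) - 2429947 = (795385/3 + I*sqrt(353)) - 2429947 = -6494456/3 + I*sqrt(353)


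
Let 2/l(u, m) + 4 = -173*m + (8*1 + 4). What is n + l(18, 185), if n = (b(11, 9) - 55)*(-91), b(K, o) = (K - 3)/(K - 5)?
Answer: 468788041/95991 ≈ 4883.7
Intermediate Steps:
b(K, o) = (-3 + K)/(-5 + K)
n = 14651/3 (n = ((-3 + 11)/(-5 + 11) - 55)*(-91) = (8/6 - 55)*(-91) = ((1/6)*8 - 55)*(-91) = (4/3 - 55)*(-91) = -161/3*(-91) = 14651/3 ≈ 4883.7)
l(u, m) = 2/(8 - 173*m) (l(u, m) = 2/(-4 + (-173*m + (8*1 + 4))) = 2/(-4 + (-173*m + (8 + 4))) = 2/(-4 + (-173*m + 12)) = 2/(-4 + (12 - 173*m)) = 2/(8 - 173*m))
n + l(18, 185) = 14651/3 - 2/(-8 + 173*185) = 14651/3 - 2/(-8 + 32005) = 14651/3 - 2/31997 = 468788041/95991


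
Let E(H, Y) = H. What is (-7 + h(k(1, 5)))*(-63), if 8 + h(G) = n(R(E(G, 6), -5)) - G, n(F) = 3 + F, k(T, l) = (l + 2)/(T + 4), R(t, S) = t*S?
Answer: 6426/5 ≈ 1285.2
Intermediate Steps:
R(t, S) = S*t
k(T, l) = (2 + l)/(4 + T)
h(G) = -5 - 6*G (h(G) = -8 + ((3 - 5*G) - G) = -8 + (3 - 6*G) = -5 - 6*G)
(-7 + h(k(1, 5)))*(-63) = (-7 + (-5 - 6*(2 + 5)/(4 + 1)))*(-63) = (-7 + (-5 - 6*7/5))*(-63) = (-7 + (-5 - 42/5))*(-63) = (-7 - 67/5)*(-63) = -102/5*(-63) = 6426/5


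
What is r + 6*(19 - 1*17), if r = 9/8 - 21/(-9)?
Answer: 371/24 ≈ 15.458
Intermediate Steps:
r = 83/24 (r = 9*(⅛) - 21*(-⅑) = 9/8 + 7/3 = 83/24 ≈ 3.4583)
r + 6*(19 - 1*17) = 83/24 + 6*(19 - 1*17) = 83/24 + 6*(19 - 17) = 83/24 + 6*2 = 83/24 + 12 = 371/24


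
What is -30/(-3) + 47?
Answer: 57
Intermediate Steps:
-30/(-3) + 47 = -30*(-1)/3 + 47 = -1*(-10) + 47 = 10 + 47 = 57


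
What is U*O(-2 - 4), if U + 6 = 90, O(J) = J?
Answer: -504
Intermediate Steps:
U = 84 (U = -6 + 90 = 84)
U*O(-2 - 4) = 84*(-2 - 4) = 84*(-6) = -504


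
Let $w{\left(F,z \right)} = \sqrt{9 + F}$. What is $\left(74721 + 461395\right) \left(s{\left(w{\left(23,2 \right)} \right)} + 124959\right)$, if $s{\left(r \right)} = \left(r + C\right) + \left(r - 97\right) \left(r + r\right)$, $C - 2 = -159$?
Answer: $66942660456 - 413881552 \sqrt{2} \approx 6.6357 \cdot 10^{10}$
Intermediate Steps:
$C = -157$ ($C = 2 - 159 = -157$)
$s{\left(r \right)} = -157 + r + 2 r \left(-97 + r\right)$ ($s{\left(r \right)} = \left(r - 157\right) + \left(r - 97\right) \left(r + r\right) = \left(-157 + r\right) + \left(-97 + r\right) 2 r = \left(-157 + r\right) + 2 r \left(-97 + r\right) = -157 + r + 2 r \left(-97 + r\right)$)
$\left(74721 + 461395\right) \left(s{\left(w{\left(23,2 \right)} \right)} + 124959\right) = \left(74721 + 461395\right) \left(\left(-157 - 193 \sqrt{9 + 23} + 2 \left(\sqrt{9 + 23}\right)^{2}\right) + 124959\right) = 536116 \left(\left(-157 - 193 \sqrt{32} + 2 \left(\sqrt{32}\right)^{2}\right) + 124959\right) = 536116 \left(\left(-157 - 193 \cdot 4 \sqrt{2} + 2 \left(4 \sqrt{2}\right)^{2}\right) + 124959\right) = 536116 \left(\left(-157 - 772 \sqrt{2} + 2 \cdot 32\right) + 124959\right) = 536116 \left(\left(-157 - 772 \sqrt{2} + 64\right) + 124959\right) = 536116 \left(\left(-93 - 772 \sqrt{2}\right) + 124959\right) = 536116 \left(124866 - 772 \sqrt{2}\right) = 66942660456 - 413881552 \sqrt{2}$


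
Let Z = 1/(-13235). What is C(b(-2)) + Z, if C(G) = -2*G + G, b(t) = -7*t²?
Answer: 370579/13235 ≈ 28.000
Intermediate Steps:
C(G) = -G
Z = -1/13235 ≈ -7.5557e-5
C(b(-2)) + Z = -(-7)*(-2)² - 1/13235 = -(-7)*4 - 1/13235 = -1*(-28) - 1/13235 = 28 - 1/13235 = 370579/13235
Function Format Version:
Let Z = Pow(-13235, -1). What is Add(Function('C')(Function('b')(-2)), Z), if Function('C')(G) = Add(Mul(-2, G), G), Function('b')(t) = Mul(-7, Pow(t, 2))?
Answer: Rational(370579, 13235) ≈ 28.000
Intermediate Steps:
Function('C')(G) = Mul(-1, G)
Z = Rational(-1, 13235) ≈ -7.5557e-5
Add(Function('C')(Function('b')(-2)), Z) = Add(Mul(-1, Mul(-7, Pow(-2, 2))), Rational(-1, 13235)) = Add(Mul(-1, Mul(-7, 4)), Rational(-1, 13235)) = Add(Mul(-1, -28), Rational(-1, 13235)) = Add(28, Rational(-1, 13235)) = Rational(370579, 13235)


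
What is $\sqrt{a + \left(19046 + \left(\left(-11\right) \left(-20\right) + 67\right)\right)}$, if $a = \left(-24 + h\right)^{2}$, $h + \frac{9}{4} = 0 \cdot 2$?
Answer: $\frac{\sqrt{320353}}{4} \approx 141.5$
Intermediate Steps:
$h = - \frac{9}{4}$ ($h = - \frac{9}{4} + 0 \cdot 2 = - \frac{9}{4} + 0 = - \frac{9}{4} \approx -2.25$)
$a = \frac{11025}{16}$ ($a = \left(-24 - \frac{9}{4}\right)^{2} = \left(- \frac{105}{4}\right)^{2} = \frac{11025}{16} \approx 689.06$)
$\sqrt{a + \left(19046 + \left(\left(-11\right) \left(-20\right) + 67\right)\right)} = \sqrt{\frac{11025}{16} + \left(19046 + \left(\left(-11\right) \left(-20\right) + 67\right)\right)} = \sqrt{\frac{11025}{16} + \left(19046 + \left(220 + 67\right)\right)} = \sqrt{\frac{11025}{16} + \left(19046 + 287\right)} = \sqrt{\frac{11025}{16} + 19333} = \sqrt{\frac{320353}{16}} = \frac{\sqrt{320353}}{4}$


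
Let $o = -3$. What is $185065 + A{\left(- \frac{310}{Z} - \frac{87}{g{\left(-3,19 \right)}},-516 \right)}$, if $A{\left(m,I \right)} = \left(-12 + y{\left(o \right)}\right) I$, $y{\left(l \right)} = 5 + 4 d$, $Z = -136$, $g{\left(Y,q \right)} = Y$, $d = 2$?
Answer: $184549$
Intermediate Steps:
$y{\left(l \right)} = 13$ ($y{\left(l \right)} = 5 + 4 \cdot 2 = 5 + 8 = 13$)
$A{\left(m,I \right)} = I$ ($A{\left(m,I \right)} = \left(-12 + 13\right) I = 1 I = I$)
$185065 + A{\left(- \frac{310}{Z} - \frac{87}{g{\left(-3,19 \right)}},-516 \right)} = 185065 - 516 = 184549$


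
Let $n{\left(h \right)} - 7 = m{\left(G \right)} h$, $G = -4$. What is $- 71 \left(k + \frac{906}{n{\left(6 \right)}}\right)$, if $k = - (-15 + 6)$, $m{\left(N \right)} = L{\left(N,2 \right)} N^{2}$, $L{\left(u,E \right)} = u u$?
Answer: $- \frac{1050303}{1543} \approx -680.69$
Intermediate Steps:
$L{\left(u,E \right)} = u^{2}$
$m{\left(N \right)} = N^{4}$ ($m{\left(N \right)} = N^{2} N^{2} = N^{4}$)
$n{\left(h \right)} = 7 + 256 h$ ($n{\left(h \right)} = 7 + \left(-4\right)^{4} h = 7 + 256 h$)
$k = 9$ ($k = \left(-1\right) \left(-9\right) = 9$)
$- 71 \left(k + \frac{906}{n{\left(6 \right)}}\right) = - 71 \left(9 + \frac{906}{7 + 256 \cdot 6}\right) = - 71 \left(9 + \frac{906}{7 + 1536}\right) = - 71 \left(9 + \frac{906}{1543}\right) = \left(-71\right) \frac{14793}{1543} = - \frac{1050303}{1543}$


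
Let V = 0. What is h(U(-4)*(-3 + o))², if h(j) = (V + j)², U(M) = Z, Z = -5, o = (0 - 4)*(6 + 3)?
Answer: 1445900625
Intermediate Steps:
o = -36 (o = -4*9 = -36)
U(M) = -5
h(j) = j² (h(j) = (0 + j)² = j²)
h(U(-4)*(-3 + o))² = ((-5*(-3 - 36))²)² = ((-5*(-39))²)² = (195²)² = 38025² = 1445900625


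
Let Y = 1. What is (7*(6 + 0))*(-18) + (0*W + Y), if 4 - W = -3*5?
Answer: -755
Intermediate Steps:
W = 19 (W = 4 - (-3)*5 = 4 - 1*(-15) = 4 + 15 = 19)
(7*(6 + 0))*(-18) + (0*W + Y) = (7*(6 + 0))*(-18) + (0*19 + 1) = (7*6)*(-18) + (0 + 1) = 42*(-18) + 1 = -756 + 1 = -755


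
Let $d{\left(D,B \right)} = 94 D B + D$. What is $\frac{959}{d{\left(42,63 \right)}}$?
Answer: $\frac{137}{35538} \approx 0.003855$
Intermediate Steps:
$d{\left(D,B \right)} = D + 94 B D$ ($d{\left(D,B \right)} = 94 B D + D = D + 94 B D$)
$\frac{959}{d{\left(42,63 \right)}} = \frac{959}{42 \left(1 + 94 \cdot 63\right)} = \frac{959}{42 \left(1 + 5922\right)} = \frac{959}{42 \cdot 5923} = \frac{959}{248766} = 959 \cdot \frac{1}{248766} = \frac{137}{35538}$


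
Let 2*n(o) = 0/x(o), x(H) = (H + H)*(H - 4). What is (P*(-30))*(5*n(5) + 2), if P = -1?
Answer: 60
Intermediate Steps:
x(H) = 2*H*(-4 + H) (x(H) = (2*H)*(-4 + H) = 2*H*(-4 + H))
n(o) = 0 (n(o) = (0/((2*o*(-4 + o))))/2 = (0*(1/(2*o*(-4 + o))))/2 = (½)*0 = 0)
(P*(-30))*(5*n(5) + 2) = (-1*(-30))*(5*0 + 2) = 30*(0 + 2) = 30*2 = 60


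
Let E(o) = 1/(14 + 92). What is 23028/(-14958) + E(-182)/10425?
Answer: -1413726469/918296550 ≈ -1.5395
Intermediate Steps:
E(o) = 1/106
23028/(-14958) + E(-182)/10425 = 23028/(-14958) + (1/106)/10425 = 23028*(-1/14958) + (1/106)*(1/10425) = -3838/2493 + 1/1105050 = -1413726469/918296550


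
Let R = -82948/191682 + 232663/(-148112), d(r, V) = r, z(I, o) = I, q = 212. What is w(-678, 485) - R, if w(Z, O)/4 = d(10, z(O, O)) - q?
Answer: -11441281919465/14195202192 ≈ -806.00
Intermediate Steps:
w(Z, O) = -808 (w(Z, O) = 4*(10 - 1*212) = 4*(10 - 212) = 4*(-202) = -808)
R = -28441451671/14195202192 (R = -82948*1/191682 + 232663*(-1/148112) = -41474/95841 - 232663/148112 = -28441451671/14195202192 ≈ -2.0036)
w(-678, 485) - R = -808 - 1*(-28441451671/14195202192) = -808 + 28441451671/14195202192 = -11441281919465/14195202192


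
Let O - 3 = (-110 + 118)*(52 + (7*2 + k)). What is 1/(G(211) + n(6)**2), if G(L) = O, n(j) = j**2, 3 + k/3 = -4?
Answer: 1/1659 ≈ 0.00060277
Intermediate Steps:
k = -21 (k = -9 + 3*(-4) = -9 - 12 = -21)
O = 363 (O = 3 + (-110 + 118)*(52 + (7*2 - 21)) = 3 + 8*(52 + (14 - 21)) = 3 + 8*(52 - 7) = 3 + 8*45 = 3 + 360 = 363)
G(L) = 363
1/(G(211) + n(6)**2) = 1/(363 + (6**2)**2) = 1/(363 + 36**2) = 1/(363 + 1296) = 1/1659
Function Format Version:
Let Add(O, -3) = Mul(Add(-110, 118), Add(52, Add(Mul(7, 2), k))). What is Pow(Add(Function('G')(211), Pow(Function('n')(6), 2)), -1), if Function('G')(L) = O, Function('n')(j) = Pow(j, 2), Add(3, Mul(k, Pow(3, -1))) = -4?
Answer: Rational(1, 1659) ≈ 0.00060277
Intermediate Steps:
k = -21 (k = Add(-9, Mul(3, -4)) = Add(-9, -12) = -21)
O = 363 (O = Add(3, Mul(Add(-110, 118), Add(52, Add(Mul(7, 2), -21)))) = Add(3, Mul(8, Add(52, Add(14, -21)))) = Add(3, Mul(8, Add(52, -7))) = Add(3, Mul(8, 45)) = Add(3, 360) = 363)
Function('G')(L) = 363
Pow(Add(Function('G')(211), Pow(Function('n')(6), 2)), -1) = Pow(Add(363, Pow(Pow(6, 2), 2)), -1) = Pow(Add(363, Pow(36, 2)), -1) = Pow(Add(363, 1296), -1) = Pow(1659, -1) = Rational(1, 1659)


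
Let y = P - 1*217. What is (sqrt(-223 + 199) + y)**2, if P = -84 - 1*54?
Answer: 126001 - 1420*I*sqrt(6) ≈ 1.26e+5 - 3478.3*I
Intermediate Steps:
P = -138 (P = -84 - 54 = -138)
y = -355 (y = -138 - 1*217 = -138 - 217 = -355)
(sqrt(-223 + 199) + y)**2 = (sqrt(-223 + 199) - 355)**2 = (sqrt(-24) - 355)**2 = (2*I*sqrt(6) - 355)**2 = (-355 + 2*I*sqrt(6))**2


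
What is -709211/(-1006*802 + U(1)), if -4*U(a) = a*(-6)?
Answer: 1418422/1613621 ≈ 0.87903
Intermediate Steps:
U(a) = 3*a/2 (U(a) = -a*(-6)/4 = -(-3)*a/2 = 3*a/2)
-709211/(-1006*802 + U(1)) = -709211/(-1006*802 + (3/2)*1) = -709211/(-806812 + 3/2) = -709211/(-1613621/2) = -709211*(-2/1613621) = 1418422/1613621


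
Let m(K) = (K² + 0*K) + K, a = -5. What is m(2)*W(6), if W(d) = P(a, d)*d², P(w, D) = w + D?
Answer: 216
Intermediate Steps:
P(w, D) = D + w
W(d) = d²*(-5 + d) (W(d) = (d - 5)*d² = (-5 + d)*d² = d²*(-5 + d))
m(K) = K + K² (m(K) = (K² + 0) + K = K² + K = K + K²)
m(2)*W(6) = (2*(1 + 2))*(6²*(-5 + 6)) = (2*3)*(36*1) = 6*36 = 216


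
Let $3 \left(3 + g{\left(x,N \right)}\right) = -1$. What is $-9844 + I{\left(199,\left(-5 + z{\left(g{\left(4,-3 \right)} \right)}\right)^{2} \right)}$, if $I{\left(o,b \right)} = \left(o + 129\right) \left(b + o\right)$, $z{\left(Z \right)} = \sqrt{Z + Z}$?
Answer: $\frac{184324}{3} - \frac{6560 i \sqrt{15}}{3} \approx 61441.0 - 8468.9 i$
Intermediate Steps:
$g{\left(x,N \right)} = - \frac{10}{3}$ ($g{\left(x,N \right)} = -3 + \frac{1}{3} \left(-1\right) = -3 - \frac{1}{3} = - \frac{10}{3}$)
$z{\left(Z \right)} = \sqrt{2} \sqrt{Z}$ ($z{\left(Z \right)} = \sqrt{2 Z} = \sqrt{2} \sqrt{Z}$)
$I{\left(o,b \right)} = \left(129 + o\right) \left(b + o\right)$
$-9844 + I{\left(199,\left(-5 + z{\left(g{\left(4,-3 \right)} \right)}\right)^{2} \right)} = -9844 + \left(199^{2} + 129 \left(-5 + \sqrt{2} \sqrt{- \frac{10}{3}}\right)^{2} + 129 \cdot 199 + \left(-5 + \sqrt{2} \sqrt{- \frac{10}{3}}\right)^{2} \cdot 199\right) = -9844 + \left(39601 + 129 \left(-5 + \sqrt{2} \frac{i \sqrt{30}}{3}\right)^{2} + 25671 + \left(-5 + \sqrt{2} \frac{i \sqrt{30}}{3}\right)^{2} \cdot 199\right) = -9844 + \left(39601 + 129 \left(-5 + \frac{2 i \sqrt{15}}{3}\right)^{2} + 25671 + \left(-5 + \frac{2 i \sqrt{15}}{3}\right)^{2} \cdot 199\right) = -9844 + \left(39601 + 129 \left(-5 + \frac{2 i \sqrt{15}}{3}\right)^{2} + 25671 + 199 \left(-5 + \frac{2 i \sqrt{15}}{3}\right)^{2}\right) = -9844 + \left(65272 + 328 \left(-5 + \frac{2 i \sqrt{15}}{3}\right)^{2}\right) = 55428 + 328 \left(-5 + \frac{2 i \sqrt{15}}{3}\right)^{2}$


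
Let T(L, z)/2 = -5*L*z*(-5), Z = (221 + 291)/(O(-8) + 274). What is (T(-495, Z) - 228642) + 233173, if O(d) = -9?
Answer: -2294257/53 ≈ -43288.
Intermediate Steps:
Z = 512/265 (Z = (221 + 291)/(-9 + 274) = 512/265 ≈ 1.9321)
T(L, z) = 50*L*z (T(L, z) = 2*(-5*L*z*(-5)) = 2*(25*L*z) = 50*L*z)
(T(-495, Z) - 228642) + 233173 = (50*(-495)*(512/265) - 228642) + 233173 = (-2534400/53 - 228642) + 233173 = -14652426/53 + 233173 = -2294257/53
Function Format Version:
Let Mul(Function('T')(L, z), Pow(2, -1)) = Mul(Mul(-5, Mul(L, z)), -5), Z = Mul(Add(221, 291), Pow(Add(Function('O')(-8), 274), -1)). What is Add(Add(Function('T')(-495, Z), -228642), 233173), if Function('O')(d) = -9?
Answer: Rational(-2294257, 53) ≈ -43288.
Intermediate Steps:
Z = Rational(512, 265) (Z = Mul(Add(221, 291), Pow(Add(-9, 274), -1)) = Mul(512, Pow(265, -1)) = Mul(512, Rational(1, 265)) = Rational(512, 265) ≈ 1.9321)
Function('T')(L, z) = Mul(50, L, z) (Function('T')(L, z) = Mul(2, Mul(Mul(-5, Mul(L, z)), -5)) = Mul(2, Mul(Mul(-5, L, z), -5)) = Mul(2, Mul(25, L, z)) = Mul(50, L, z))
Add(Add(Function('T')(-495, Z), -228642), 233173) = Add(Add(Mul(50, -495, Rational(512, 265)), -228642), 233173) = Add(Add(Rational(-2534400, 53), -228642), 233173) = Add(Rational(-14652426, 53), 233173) = Rational(-2294257, 53)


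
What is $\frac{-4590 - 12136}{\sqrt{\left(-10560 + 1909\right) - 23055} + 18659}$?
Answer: $- \frac{312090434}{348189987} + \frac{16726 i \sqrt{31706}}{348189987} \approx -0.89632 + 0.0085535 i$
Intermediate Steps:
$\frac{-4590 - 12136}{\sqrt{\left(-10560 + 1909\right) - 23055} + 18659} = - \frac{16726}{\sqrt{-8651 - 23055} + 18659} = - \frac{16726}{\sqrt{-31706} + 18659} = - \frac{16726}{i \sqrt{31706} + 18659} = - \frac{16726}{18659 + i \sqrt{31706}}$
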